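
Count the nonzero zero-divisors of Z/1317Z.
Z/1317Z has 440 nonzero zero-divisors

In Z/1317Z each nonzero element is either a unit (gcd with 1317 is 1) or a zero-divisor (gcd > 1). The number of units is φ(1317): factorise 1317 = 3 · 439, so φ(1317) = (3 − 1) · (439 − 1) = 2 · 438 = 876. The nonzero elements number 1317 − 1 = 1316. Hence the nonzero zero-divisors number 1316 − 876 = 440.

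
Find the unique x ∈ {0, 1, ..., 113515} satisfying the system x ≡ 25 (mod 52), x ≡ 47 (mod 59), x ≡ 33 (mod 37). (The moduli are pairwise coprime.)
The moduli 52, 59, 37 are pairwise coprime, so by the CRT there is a unique solution mod 52·59·37 = 113516.
Solve by successive substitution. Start with x ≡ 25 (mod 52).
  Combine with x ≡ 47 (mod 59): write x = 25 + 52·t and require 25 + 52·t ≡ 47 (mod 59), i.e. 52·t ≡ 47 − 25 ≡ 22 (mod 59). Since 52^(−1) ≡ 42 (mod 59), t ≡ 42·22 ≡ 39 (mod 59). So x ≡ 25 + 52·39 = 2053 (mod 3068).
  Combine with x ≡ 33 (mod 37): write x = 2053 + 3068·t and require 2053 + 3068·t ≡ 33 (mod 37), i.e. 3068·t ≡ 33 − 2053 ≡ 15 (mod 37). Since 3068^(−1) ≡ 12 (mod 37) (3068 ≡ 34 (mod 37)), t ≡ 12·15 ≡ 32 (mod 37). So x ≡ 2053 + 3068·32 = 100229 (mod 113516).
Unique solution in [0, 113516): x = 100229.

Final answer: x ≡ 100229 (mod 113516); the representative in [0, 113516) is 100229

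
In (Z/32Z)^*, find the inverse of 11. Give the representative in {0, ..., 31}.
Apply the extended Euclidean algorithm to (32, 11), tracking rows (r, s, t) with s·32 + t·11 = r. Each division r_prev = q·r_cur + r_new produces the new row as (previous row) − q·(current row):
  row A: (32, 1, 0)   [1·32 + 0·11 = 32]
  row B: (11, 0, 1)   [0·32 + 1·11 = 11]
  32 = 2·11 + 10   → row C = row A − 2·row B = (10, 1, −2)   [check: 1·32 − 2·11 = 10]
  11 = 1·10 + 1   → row D = row B − 1·row C = (1, −1, 3)   [check: −1·32 + 3·11 = 1]
  10 = 10·1 + 0   → remainder 0, stop. gcd = 1 (last nonzero row D).
The gcd is 1, so 11 is invertible mod 32. The last nonzero row gives −1·32 + 3·11 = 1, so t = 3. So 11^(−1) ≡ 3 (mod 32). Verify: 11 · 3 = 33 ≡ 1 (mod 32). ✓

Final answer: 11^(−1) ≡ 3 (mod 32)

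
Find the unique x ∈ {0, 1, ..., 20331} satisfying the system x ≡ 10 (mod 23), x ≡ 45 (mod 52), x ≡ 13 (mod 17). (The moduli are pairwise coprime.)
The moduli 23, 52, 17 are pairwise coprime, so by the CRT there is a unique solution mod 23·52·17 = 20332.
Solve by successive substitution. Start with x ≡ 10 (mod 23).
  Combine with x ≡ 45 (mod 52): write x = 10 + 23·t and require 10 + 23·t ≡ 45 (mod 52), i.e. 23·t ≡ 45 − 10 ≡ 35 (mod 52). Since 23^(−1) ≡ 43 (mod 52), t ≡ 43·35 ≡ 49 (mod 52). So x ≡ 10 + 23·49 = 1137 (mod 1196).
  Combine with x ≡ 13 (mod 17): write x = 1137 + 1196·t and require 1137 + 1196·t ≡ 13 (mod 17), i.e. 1196·t ≡ 13 − 1137 ≡ 15 (mod 17). Since 1196^(−1) ≡ 3 (mod 17) (1196 ≡ 6 (mod 17)), t ≡ 3·15 ≡ 11 (mod 17). So x ≡ 1137 + 1196·11 = 14293 (mod 20332).
Unique solution in [0, 20332): x = 14293.

Final answer: x ≡ 14293 (mod 20332); the representative in [0, 20332) is 14293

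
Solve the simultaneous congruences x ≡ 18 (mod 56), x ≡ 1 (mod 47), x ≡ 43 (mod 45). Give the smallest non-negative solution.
x ≡ 22138 (mod 118440); the representative in [0, 118440) is 22138

The moduli 56, 47, 45 are pairwise coprime, so by the CRT there is a unique solution mod 56·47·45 = 118440.
Solve by successive substitution. Start with x ≡ 18 (mod 56).
  Combine with x ≡ 1 (mod 47): write x = 18 + 56·t and require 18 + 56·t ≡ 1 (mod 47), i.e. 56·t ≡ 1 − 18 ≡ 30 (mod 47). Since 56^(−1) ≡ 21 (mod 47) (56 ≡ 9 (mod 47)), t ≡ 21·30 ≡ 19 (mod 47). So x ≡ 18 + 56·19 = 1082 (mod 2632).
  Combine with x ≡ 43 (mod 45): write x = 1082 + 2632·t and require 1082 + 2632·t ≡ 43 (mod 45), i.e. 2632·t ≡ 43 − 1082 ≡ 41 (mod 45). Since 2632^(−1) ≡ 43 (mod 45) (2632 ≡ 22 (mod 45)), t ≡ 43·41 ≡ 8 (mod 45). So x ≡ 1082 + 2632·8 = 22138 (mod 118440).
Unique solution in [0, 118440): x = 22138.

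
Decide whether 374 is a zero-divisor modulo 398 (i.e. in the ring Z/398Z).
YES

gcd(374, 398) = 2 > 1, so 374 is not a unit in Z/398Z. In Z/nZ every nonzero non-unit is a zero-divisor: explicitly, take b = 398/gcd = 199 ≠ 0 (mod 398); then 374·199 = 74426 = 187·398, i.e. 374·199 ≡ 0 (mod 398). So 374 is a zero-divisor.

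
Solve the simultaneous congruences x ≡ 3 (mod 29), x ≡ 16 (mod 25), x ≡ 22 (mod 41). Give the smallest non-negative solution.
The moduli 29, 25, 41 are pairwise coprime, so by the CRT there is a unique solution mod 29·25·41 = 29725.
Solve by successive substitution. Start with x ≡ 3 (mod 29).
  Combine with x ≡ 16 (mod 25): write x = 3 + 29·t and require 3 + 29·t ≡ 16 (mod 25), i.e. 29·t ≡ 16 − 3 ≡ 13 (mod 25). Since 29^(−1) ≡ 19 (mod 25) (29 ≡ 4 (mod 25)), t ≡ 19·13 ≡ 22 (mod 25). So x ≡ 3 + 29·22 = 641 (mod 725).
  Combine with x ≡ 22 (mod 41): write x = 641 + 725·t and require 641 + 725·t ≡ 22 (mod 41), i.e. 725·t ≡ 22 − 641 ≡ 37 (mod 41). Since 725^(−1) ≡ 22 (mod 41) (725 ≡ 28 (mod 41)), t ≡ 22·37 ≡ 35 (mod 41). So x ≡ 641 + 725·35 = 26016 (mod 29725).
Unique solution in [0, 29725): x = 26016.

Final answer: x ≡ 26016 (mod 29725); the representative in [0, 29725) is 26016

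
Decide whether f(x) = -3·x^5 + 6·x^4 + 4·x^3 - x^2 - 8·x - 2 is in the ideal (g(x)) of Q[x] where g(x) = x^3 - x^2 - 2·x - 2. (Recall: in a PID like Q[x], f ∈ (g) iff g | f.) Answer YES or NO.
In Q[x] the ideal (g) consists of all multiples of g, so f ∈ (g) iff g | f, i.e. iff the remainder of f on division by g is 0. Divide f by g (g is monic, so eliminate the leading term of the running remainder at each step):
  leading term -3·x^5: subtract (-3·x^2)·g(x) = -3·x^5 + 3·x^4 + 6·x^3 + 6·x^2, leaving 3·x^4 - 2·x^3 - 7·x^2 - 8·x - 2
  leading term 3·x^4: subtract (3·x)·g(x) = 3·x^4 - 3·x^3 - 6·x^2 - 6·x, leaving x^3 - x^2 - 2·x - 2
  leading term x^3: subtract (1)·g(x) = x^3 - x^2 - 2·x - 2, leaving 0
The remainder is 0, so f(x) = g(x) · h(x) with h(x) = -3·x^2 + 3·x + 1. Hence g | f, i.e. f ∈ (g).

Final answer: YES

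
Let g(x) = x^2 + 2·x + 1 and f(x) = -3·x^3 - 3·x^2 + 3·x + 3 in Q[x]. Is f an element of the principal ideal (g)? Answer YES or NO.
In Q[x] the ideal (g) consists of all multiples of g, so f ∈ (g) iff g | f, i.e. iff the remainder of f on division by g is 0. Divide f by g (g is monic, so eliminate the leading term of the running remainder at each step):
  leading term -3·x^3: subtract (-3·x)·g(x) = -3·x^3 - 6·x^2 - 3·x, leaving 3·x^2 + 6·x + 3
  leading term 3·x^2: subtract (3)·g(x) = 3·x^2 + 6·x + 3, leaving 0
The remainder is 0, so f(x) = g(x) · h(x) with h(x) = 3 - 3·x. Hence g | f, i.e. f ∈ (g).

Final answer: YES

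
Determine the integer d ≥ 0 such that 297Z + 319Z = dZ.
(297, 319) = (11); d = 11

In the PID Z, (a, b) is generated by gcd(a, b). Compute gcd(319, 297) with the extended Euclidean algorithm, tracking rows (r, s, t) with s·319 + t·297 = r:
  row A: (319, 1, 0)   [1·319 + 0·297 = 319]
  row B: (297, 0, 1)   [0·319 + 1·297 = 297]
  319 = 1·297 + 22   → row C = row A − 1·row B = (22, 1, −1)   [check: 1·319 − 1·297 = 22]
  297 = 13·22 + 11   → row D = row B − 13·row C = (11, −13, 14)   [check: −13·319 + 14·297 = 11]
  22 = 2·11 + 0   → remainder 0, stop. gcd = 11 (last nonzero row D).
So gcd(297, 319) = 11, with Bézout identity −13·319 + 14·297 = 11. Containment (⊇): the Bézout identity exhibits 11 as an element of (297, 319), giving (11) ⊆ (297, 319). Containment (⊆): since 11 | 297 and 11 | 319 (297 = 11·27, 319 = 11·29), every Z-linear combination of 297 and 319 is divisible by 11, so (297, 319) ⊆ (11). Therefore (297, 319) = (11), d = 11.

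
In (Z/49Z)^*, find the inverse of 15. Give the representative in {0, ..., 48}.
Apply the extended Euclidean algorithm to (49, 15), tracking rows (r, s, t) with s·49 + t·15 = r. Each division r_prev = q·r_cur + r_new produces the new row as (previous row) − q·(current row):
  row A: (49, 1, 0)   [1·49 + 0·15 = 49]
  row B: (15, 0, 1)   [0·49 + 1·15 = 15]
  49 = 3·15 + 4   → row C = row A − 3·row B = (4, 1, −3)   [check: 1·49 − 3·15 = 4]
  15 = 3·4 + 3   → row D = row B − 3·row C = (3, −3, 10)   [check: −3·49 + 10·15 = 3]
  4 = 1·3 + 1   → row E = row C − 1·row D = (1, 4, −13)   [check: 4·49 − 13·15 = 1]
  3 = 3·1 + 0   → remainder 0, stop. gcd = 1 (last nonzero row E).
The gcd is 1, so 15 is invertible mod 49. The last nonzero row gives 4·49 − 13·15 = 1, so t = −13. So 15^(−1) ≡ −13 ≡ 36 (mod 49). Verify: 15 · 36 = 540 ≡ 1 (mod 49). ✓

Final answer: 15^(−1) ≡ 36 (mod 49)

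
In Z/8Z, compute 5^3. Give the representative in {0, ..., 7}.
Use repeated squaring. Binary(3) = 11. Walk through the bits of the exponent 3 left-to-right: at each bit after the leading one, square the running value, then multiply by 5 if the bit is 1 (always reducing mod 8):
  bit 1 = 1 (leading): start with 5.
  bit 2 = 1: square 5^2 = 25 ≡ 1; bit is 1, so multiply 1·5 = 5 (mod 8).
Final value: 5^3 ≡ 5 (mod 8).

Final answer: 5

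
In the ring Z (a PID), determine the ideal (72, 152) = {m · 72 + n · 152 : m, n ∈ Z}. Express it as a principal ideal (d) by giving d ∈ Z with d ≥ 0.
(72, 152) = (8); d = 8

In the PID Z, (a, b) is generated by gcd(a, b). Compute gcd(152, 72) with the extended Euclidean algorithm, tracking rows (r, s, t) with s·152 + t·72 = r:
  row A: (152, 1, 0)   [1·152 + 0·72 = 152]
  row B: (72, 0, 1)   [0·152 + 1·72 = 72]
  152 = 2·72 + 8   → row C = row A − 2·row B = (8, 1, −2)   [check: 1·152 − 2·72 = 8]
  72 = 9·8 + 0   → remainder 0, stop. gcd = 8 (last nonzero row C).
So gcd(72, 152) = 8, with Bézout identity 1·152 − 2·72 = 8. Containment (⊇): the Bézout identity exhibits 8 as an element of (72, 152), giving (8) ⊆ (72, 152). Containment (⊆): since 8 | 72 and 8 | 152 (72 = 8·9, 152 = 8·19), every Z-linear combination of 72 and 152 is divisible by 8, so (72, 152) ⊆ (8). Therefore (72, 152) = (8), d = 8.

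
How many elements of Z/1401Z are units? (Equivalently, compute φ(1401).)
Z/1401Z has φ(1401) = 932 units

An element a ∈ Z/1401Z is a unit iff gcd(a, 1401) = 1, so the number of units is φ(1401). φ is multiplicative, with φ(p^e) = p^e − p^(e−1). Factorise 1401 = 3 · 467. Then
  φ(1401) = (3 − 1) · (467 − 1) = 2 · 466 = 932.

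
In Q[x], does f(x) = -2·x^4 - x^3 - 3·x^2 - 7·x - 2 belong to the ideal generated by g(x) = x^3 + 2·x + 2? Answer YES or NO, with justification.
In Q[x] the ideal (g) consists of all multiples of g, so f ∈ (g) iff g | f, i.e. iff the remainder of f on division by g is 0. Divide f by g (g is monic, so eliminate the leading term of the running remainder at each step):
  leading term -2·x^4: subtract (-2·x)·g(x) = -2·x^4 - 4·x^2 - 4·x, leaving -x^3 + x^2 - 3·x - 2
  leading term -x^3: subtract (-1)·g(x) = -x^3 - 2·x - 2, leaving x^2 - x
The remainder r(x) = x^2 - x ≠ 0 (and deg r < deg g), so g ∤ f, i.e. f ∉ (g).

Final answer: NO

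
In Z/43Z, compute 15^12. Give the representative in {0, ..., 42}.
Use repeated squaring. Binary(12) = 1100. Walk through the bits of the exponent 12 left-to-right: at each bit after the leading one, square the running value, then multiply by 15 if the bit is 1 (always reducing mod 43):
  bit 1 = 1 (leading): start with 15.
  bit 2 = 1: square 15^2 = 225 ≡ 10; bit is 1, so multiply 10·15 = 150 ≡ 21 (mod 43).
  bit 3 = 0: square 21^2 = 441 ≡ 11 (mod 43).
  bit 4 = 0: square 11^2 = 121 ≡ 35 (mod 43).
Final value: 15^12 ≡ 35 (mod 43).

Final answer: 35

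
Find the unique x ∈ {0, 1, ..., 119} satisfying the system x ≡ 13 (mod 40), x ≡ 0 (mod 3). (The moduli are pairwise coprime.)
x ≡ 93 (mod 120); the representative in [0, 120) is 93

The moduli 40, 3 are pairwise coprime, so by the CRT there is a unique solution mod 40·3 = 120.
Solve by successive substitution. Start with x ≡ 13 (mod 40).
  Combine with x ≡ 0 (mod 3): write x = 13 + 40·t and require 13 + 40·t ≡ 0 (mod 3), i.e. 40·t ≡ 0 − 13 ≡ 2 (mod 3). Since 40^(−1) ≡ 1 (mod 3) (40 ≡ 1 (mod 3)), t ≡ 1·2 ≡ 2 (mod 3). So x ≡ 13 + 40·2 = 93 (mod 120).
Unique solution in [0, 120): x = 93.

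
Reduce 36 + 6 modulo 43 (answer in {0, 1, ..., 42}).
42

Both summands are already reduced mod 43. 36 + 6 = 42; 42 = 0·43 + 42, so (36 + 6) mod 43 = 42.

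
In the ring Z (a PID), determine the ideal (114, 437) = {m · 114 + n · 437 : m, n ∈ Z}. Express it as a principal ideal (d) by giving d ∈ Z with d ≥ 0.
In the PID Z, (a, b) is generated by gcd(a, b). Compute gcd(437, 114) with the extended Euclidean algorithm, tracking rows (r, s, t) with s·437 + t·114 = r:
  row A: (437, 1, 0)   [1·437 + 0·114 = 437]
  row B: (114, 0, 1)   [0·437 + 1·114 = 114]
  437 = 3·114 + 95   → row C = row A − 3·row B = (95, 1, −3)   [check: 1·437 − 3·114 = 95]
  114 = 1·95 + 19   → row D = row B − 1·row C = (19, −1, 4)   [check: −1·437 + 4·114 = 19]
  95 = 5·19 + 0   → remainder 0, stop. gcd = 19 (last nonzero row D).
So gcd(114, 437) = 19, with Bézout identity −1·437 + 4·114 = 19. Containment (⊇): the Bézout identity exhibits 19 as an element of (114, 437), giving (19) ⊆ (114, 437). Containment (⊆): since 19 | 114 and 19 | 437 (114 = 19·6, 437 = 19·23), every Z-linear combination of 114 and 437 is divisible by 19, so (114, 437) ⊆ (19). Therefore (114, 437) = (19), d = 19.

Final answer: (114, 437) = (19); d = 19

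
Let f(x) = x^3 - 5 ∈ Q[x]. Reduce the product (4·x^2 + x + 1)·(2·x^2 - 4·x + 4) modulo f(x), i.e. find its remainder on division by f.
a · b ≡ 14·x^2 + 40·x - 66 (mod f(x))

First multiply in Q[x] without reducing: a · b = 8·x^4 - 14·x^3 + 14·x^2 + 4. Now divide by f(x) = x^3 - 5, eliminating the leading term at each step:
  leading term 8·x^4: subtract (8·x)·f(x) = 8·x^4 - 40·x, leaving -14·x^3 + 14·x^2 + 40·x + 4
  leading term -14·x^3: subtract (-14)·f(x) = 70 - 14·x^3, leaving 14·x^2 + 40·x - 66
The degree is now < 3, so this is the remainder. Hence a · b ≡ 14·x^2 + 40·x - 66 in Q[x]/(f).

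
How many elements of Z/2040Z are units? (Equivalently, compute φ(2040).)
Z/2040Z has φ(2040) = 512 units

An element a ∈ Z/2040Z is a unit iff gcd(a, 2040) = 1, so the number of units is φ(2040). φ is multiplicative, with φ(p^e) = p^e − p^(e−1). Factorise 2040 = 2^3 · 3 · 5 · 17. Then
  φ(2040) = (2^3 − 2^2) · (3 − 1) · (5 − 1) · (17 − 1) = 4 · 2 · 4 · 16 = 512.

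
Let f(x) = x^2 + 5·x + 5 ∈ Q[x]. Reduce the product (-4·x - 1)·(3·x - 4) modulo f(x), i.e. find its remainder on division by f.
a · b ≡ 73·x + 64 (mod f(x))

First multiply in Q[x] without reducing: a · b = -12·x^2 + 13·x + 4. Now divide by f(x) = x^2 + 5·x + 5, eliminating the leading term at each step:
  leading term -12·x^2: subtract (-12)·f(x) = -12·x^2 - 60·x - 60, leaving 73·x + 64
The degree is now < 2, so this is the remainder. Hence a · b ≡ 73·x + 64 in Q[x]/(f).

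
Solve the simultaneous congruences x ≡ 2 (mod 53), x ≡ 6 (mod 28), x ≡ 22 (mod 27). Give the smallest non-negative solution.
The moduli 53, 28, 27 are pairwise coprime, so by the CRT there is a unique solution mod 53·28·27 = 40068.
Solve by successive substitution. Start with x ≡ 2 (mod 53).
  Combine with x ≡ 6 (mod 28): write x = 2 + 53·t and require 2 + 53·t ≡ 6 (mod 28), i.e. 53·t ≡ 6 − 2 ≡ 4 (mod 28). Since 53^(−1) ≡ 9 (mod 28) (53 ≡ 25 (mod 28)), t ≡ 9·4 ≡ 8 (mod 28). So x ≡ 2 + 53·8 = 426 (mod 1484).
  Combine with x ≡ 22 (mod 27): write x = 426 + 1484·t and require 426 + 1484·t ≡ 22 (mod 27), i.e. 1484·t ≡ 22 − 426 ≡ 1 (mod 27). Since 1484^(−1) ≡ 26 (mod 27) (1484 ≡ 26 (mod 27)), t ≡ 26·1 ≡ 26 (mod 27). So x ≡ 426 + 1484·26 = 39010 (mod 40068).
Unique solution in [0, 40068): x = 39010.

Final answer: x ≡ 39010 (mod 40068); the representative in [0, 40068) is 39010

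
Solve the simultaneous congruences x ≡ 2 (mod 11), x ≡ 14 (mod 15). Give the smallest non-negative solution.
x ≡ 134 (mod 165); the representative in [0, 165) is 134

The moduli 11, 15 are pairwise coprime, so by the CRT there is a unique solution mod 11·15 = 165.
Solve by successive substitution. Start with x ≡ 2 (mod 11).
  Combine with x ≡ 14 (mod 15): write x = 2 + 11·t and require 2 + 11·t ≡ 14 (mod 15), i.e. 11·t ≡ 14 − 2 ≡ 12 (mod 15). Since 11^(−1) ≡ 11 (mod 15), t ≡ 11·12 ≡ 12 (mod 15). So x ≡ 2 + 11·12 = 134 (mod 165).
Unique solution in [0, 165): x = 134.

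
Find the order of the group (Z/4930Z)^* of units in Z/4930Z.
(Z/4930Z)^* consists of the classes a with gcd(a, 4930) = 1, so its order is φ(4930). φ is multiplicative, with φ(p^e) = p^e − p^(e−1). Factorise 4930 = 2 · 5 · 17 · 29. Then
  φ(4930) = (2 − 1) · (5 − 1) · (17 − 1) · (29 − 1) = 1 · 4 · 16 · 28 = 1792.
Thus |(Z/4930Z)^*| = 1792.

Final answer: |(Z/4930Z)^*| = 1792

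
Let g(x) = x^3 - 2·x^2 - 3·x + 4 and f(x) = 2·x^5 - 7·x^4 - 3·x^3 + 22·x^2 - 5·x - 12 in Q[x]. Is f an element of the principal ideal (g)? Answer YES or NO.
In Q[x] the ideal (g) consists of all multiples of g, so f ∈ (g) iff g | f, i.e. iff the remainder of f on division by g is 0. Divide f by g (g is monic, so eliminate the leading term of the running remainder at each step):
  leading term 2·x^5: subtract (2·x^2)·g(x) = 2·x^5 - 4·x^4 - 6·x^3 + 8·x^2, leaving -3·x^4 + 3·x^3 + 14·x^2 - 5·x - 12
  leading term -3·x^4: subtract (-3·x)·g(x) = -3·x^4 + 6·x^3 + 9·x^2 - 12·x, leaving -3·x^3 + 5·x^2 + 7·x - 12
  leading term -3·x^3: subtract (-3)·g(x) = -3·x^3 + 6·x^2 + 9·x - 12, leaving -x^2 - 2·x
The remainder r(x) = -x^2 - 2·x ≠ 0 (and deg r < deg g), so g ∤ f, i.e. f ∉ (g).

Final answer: NO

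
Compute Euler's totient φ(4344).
φ is multiplicative, with φ(p^e) = p^e − p^(e−1). Factorise 4344 = 2^3 · 3 · 181. Then
  φ(4344) = (2^3 − 2^2) · (3 − 1) · (181 − 1) = 4 · 2 · 180 = 1440.

Final answer: φ(4344) = 1440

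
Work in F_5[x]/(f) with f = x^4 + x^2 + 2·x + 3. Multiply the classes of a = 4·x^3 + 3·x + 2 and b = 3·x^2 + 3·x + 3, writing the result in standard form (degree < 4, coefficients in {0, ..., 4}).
Multiply as integer polynomials: a · b = 12·x^5 + 12·x^4 + 21·x^3 + 15·x^2 + 15·x + 6. Reducing coefficients mod 5: a · b ≡ 2·x^5 + 2·x^4 + x^3 + 1. Now divide by f(x) = x^4 + x^2 + 2·x + 3 in F_5[x], eliminating the leading term at each step:
  leading term 2·x^5: subtract (2·x)·f(x) = 2·x^5 + 2·x^3 + 4·x^2 + x, leaving 2·x^4 + 4·x^3 + x^2 + 4·x + 1 (coefficients mod 5)
  leading term 2·x^4: subtract (2)·f(x) = 2·x^4 + 2·x^2 + 4·x + 1, leaving 4·x^3 + 4·x^2 (coefficients mod 5)
The degree is now < 4, so this is the remainder. Hence a · b ≡ 4·x^3 + 4·x^2 in F_5[x]/(f).

Final answer: a · b ≡ 4·x^3 + 4·x^2 (mod f(x))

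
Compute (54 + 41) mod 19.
0

Reduce the summands first: 54 ≡ 16, 41 ≡ 3 (mod 19), so 54 + 41 ≡ 16 + 3 (mod 19). 16 + 3 = 19; 19 = 1·19 + 0, so (54 + 41) mod 19 = 0.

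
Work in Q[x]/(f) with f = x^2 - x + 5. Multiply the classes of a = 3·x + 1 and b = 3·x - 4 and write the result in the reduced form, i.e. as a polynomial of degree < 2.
First multiply in Q[x] without reducing: a · b = 9·x^2 - 9·x - 4. Now divide by f(x) = x^2 - x + 5, eliminating the leading term at each step:
  leading term 9·x^2: subtract (9)·f(x) = 9·x^2 - 9·x + 45, leaving -49
The degree is now < 2, so this is the remainder. Hence a · b ≡ -49 in Q[x]/(f).

Final answer: a · b ≡ -49 (mod f(x))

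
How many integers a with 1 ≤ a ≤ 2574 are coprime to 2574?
The number of a ∈ {1, ..., 2574} with gcd(a, 2574) = 1 is by definition Euler's totient φ(2574). φ is multiplicative, with φ(p^e) = p^e − p^(e−1). Factorise 2574 = 2 · 3^2 · 11 · 13. Then
  φ(2574) = (2 − 1) · (3^2 − 3^1) · (11 − 1) · (13 − 1) = 1 · 6 · 10 · 12 = 720.
So there are 720 such integers.

Final answer: 720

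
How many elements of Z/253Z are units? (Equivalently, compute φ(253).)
Z/253Z has φ(253) = 220 units

An element a ∈ Z/253Z is a unit iff gcd(a, 253) = 1, so the number of units is φ(253). φ is multiplicative, with φ(p^e) = p^e − p^(e−1). Factorise 253 = 11 · 23. Then
  φ(253) = (11 − 1) · (23 − 1) = 10 · 22 = 220.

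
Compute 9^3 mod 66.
3

Use repeated squaring. Binary(3) = 11. Walk through the bits of the exponent 3 left-to-right: at each bit after the leading one, square the running value, then multiply by 9 if the bit is 1 (always reducing mod 66):
  bit 1 = 1 (leading): start with 9.
  bit 2 = 1: square 9^2 = 81 ≡ 15; bit is 1, so multiply 15·9 = 135 ≡ 3 (mod 66).
Final value: 9^3 ≡ 3 (mod 66).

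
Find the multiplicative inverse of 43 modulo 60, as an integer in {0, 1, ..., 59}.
43^(−1) ≡ 7 (mod 60)

Apply the extended Euclidean algorithm to (60, 43), tracking rows (r, s, t) with s·60 + t·43 = r. Each division r_prev = q·r_cur + r_new produces the new row as (previous row) − q·(current row):
  row A: (60, 1, 0)   [1·60 + 0·43 = 60]
  row B: (43, 0, 1)   [0·60 + 1·43 = 43]
  60 = 1·43 + 17   → row C = row A − 1·row B = (17, 1, −1)   [check: 1·60 − 1·43 = 17]
  43 = 2·17 + 9   → row D = row B − 2·row C = (9, −2, 3)   [check: −2·60 + 3·43 = 9]
  17 = 1·9 + 8   → row E = row C − 1·row D = (8, 3, −4)   [check: 3·60 − 4·43 = 8]
  9 = 1·8 + 1   → row F = row D − 1·row E = (1, −5, 7)   [check: −5·60 + 7·43 = 1]
  8 = 8·1 + 0   → remainder 0, stop. gcd = 1 (last nonzero row F).
The gcd is 1, so 43 is invertible mod 60. The last nonzero row gives −5·60 + 7·43 = 1, so t = 7. So 43^(−1) ≡ 7 (mod 60). Verify: 43 · 7 = 301 ≡ 1 (mod 60). ✓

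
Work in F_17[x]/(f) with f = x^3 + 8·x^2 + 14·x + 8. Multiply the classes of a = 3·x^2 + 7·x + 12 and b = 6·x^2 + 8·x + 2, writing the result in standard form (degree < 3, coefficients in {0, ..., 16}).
a · b ≡ 13·x^2 + 4·x + 2 (mod f(x))

Multiply as integer polynomials: a · b = 18·x^4 + 66·x^3 + 134·x^2 + 110·x + 24. Reducing coefficients mod 17: a · b ≡ x^4 + 15·x^3 + 15·x^2 + 8·x + 7. Now divide by f(x) = x^3 + 8·x^2 + 14·x + 8 in F_17[x], eliminating the leading term at each step:
  leading term x^4: subtract (x)·f(x) = x^4 + 8·x^3 + 14·x^2 + 8·x, leaving 7·x^3 + x^2 + 7 (coefficients mod 17)
  leading term 7·x^3: subtract (7)·f(x) = 7·x^3 + 5·x^2 + 13·x + 5, leaving 13·x^2 + 4·x + 2 (coefficients mod 17)
The degree is now < 3, so this is the remainder. Hence a · b ≡ 13·x^2 + 4·x + 2 in F_17[x]/(f).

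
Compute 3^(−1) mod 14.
3^(−1) ≡ 5 (mod 14)

Apply the extended Euclidean algorithm to (14, 3), tracking rows (r, s, t) with s·14 + t·3 = r. Each division r_prev = q·r_cur + r_new produces the new row as (previous row) − q·(current row):
  row A: (14, 1, 0)   [1·14 + 0·3 = 14]
  row B: (3, 0, 1)   [0·14 + 1·3 = 3]
  14 = 4·3 + 2   → row C = row A − 4·row B = (2, 1, −4)   [check: 1·14 − 4·3 = 2]
  3 = 1·2 + 1   → row D = row B − 1·row C = (1, −1, 5)   [check: −1·14 + 5·3 = 1]
  2 = 2·1 + 0   → remainder 0, stop. gcd = 1 (last nonzero row D).
The gcd is 1, so 3 is invertible mod 14. The last nonzero row gives −1·14 + 5·3 = 1, so t = 5. So 3^(−1) ≡ 5 (mod 14). Verify: 3 · 5 = 15 ≡ 1 (mod 14). ✓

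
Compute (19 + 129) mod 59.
Reduce the summands first: 129 ≡ 11 (mod 59), so 19 + 129 ≡ 19 + 11 (mod 59). 19 + 11 = 30; 30 = 0·59 + 30, so (19 + 129) mod 59 = 30.

Final answer: 30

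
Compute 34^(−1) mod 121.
34^(−1) ≡ 89 (mod 121)

Apply the extended Euclidean algorithm to (121, 34), tracking rows (r, s, t) with s·121 + t·34 = r. Each division r_prev = q·r_cur + r_new produces the new row as (previous row) − q·(current row):
  row A: (121, 1, 0)   [1·121 + 0·34 = 121]
  row B: (34, 0, 1)   [0·121 + 1·34 = 34]
  121 = 3·34 + 19   → row C = row A − 3·row B = (19, 1, −3)   [check: 1·121 − 3·34 = 19]
  34 = 1·19 + 15   → row D = row B − 1·row C = (15, −1, 4)   [check: −1·121 + 4·34 = 15]
  19 = 1·15 + 4   → row E = row C − 1·row D = (4, 2, −7)   [check: 2·121 − 7·34 = 4]
  15 = 3·4 + 3   → row F = row D − 3·row E = (3, −7, 25)   [check: −7·121 + 25·34 = 3]
  4 = 1·3 + 1   → row G = row E − 1·row F = (1, 9, −32)   [check: 9·121 − 32·34 = 1]
  3 = 3·1 + 0   → remainder 0, stop. gcd = 1 (last nonzero row G).
The gcd is 1, so 34 is invertible mod 121. The last nonzero row gives 9·121 − 32·34 = 1, so t = −32. So 34^(−1) ≡ −32 ≡ 89 (mod 121). Verify: 34 · 89 = 3026 ≡ 1 (mod 121). ✓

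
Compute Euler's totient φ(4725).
φ(4725) = 2160

φ is multiplicative, with φ(p^e) = p^e − p^(e−1). Factorise 4725 = 3^3 · 5^2 · 7. Then
  φ(4725) = (3^3 − 3^2) · (5^2 − 5^1) · (7 − 1) = 18 · 20 · 6 = 2160.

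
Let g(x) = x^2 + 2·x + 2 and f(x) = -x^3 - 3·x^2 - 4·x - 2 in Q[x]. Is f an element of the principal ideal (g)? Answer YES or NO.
In Q[x] the ideal (g) consists of all multiples of g, so f ∈ (g) iff g | f, i.e. iff the remainder of f on division by g is 0. Divide f by g (g is monic, so eliminate the leading term of the running remainder at each step):
  leading term -x^3: subtract (-x)·g(x) = -x^3 - 2·x^2 - 2·x, leaving -x^2 - 2·x - 2
  leading term -x^2: subtract (-1)·g(x) = -x^2 - 2·x - 2, leaving 0
The remainder is 0, so f(x) = g(x) · h(x) with h(x) = -x - 1. Hence g | f, i.e. f ∈ (g).

Final answer: YES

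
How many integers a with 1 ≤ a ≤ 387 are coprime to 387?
252

The number of a ∈ {1, ..., 387} with gcd(a, 387) = 1 is by definition Euler's totient φ(387). φ is multiplicative, with φ(p^e) = p^e − p^(e−1). Factorise 387 = 3^2 · 43. Then
  φ(387) = (3^2 − 3^1) · (43 − 1) = 6 · 42 = 252.
So there are 252 such integers.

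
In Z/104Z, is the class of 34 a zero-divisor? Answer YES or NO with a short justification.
gcd(34, 104) = 2 > 1, so 34 is not a unit in Z/104Z. In Z/nZ every nonzero non-unit is a zero-divisor: explicitly, take b = 104/gcd = 52 ≠ 0 (mod 104); then 34·52 = 1768 = 17·104, i.e. 34·52 ≡ 0 (mod 104). So 34 is a zero-divisor.

Final answer: YES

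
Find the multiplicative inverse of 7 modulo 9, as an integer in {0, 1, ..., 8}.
7^(−1) ≡ 4 (mod 9)

Apply the extended Euclidean algorithm to (9, 7), tracking rows (r, s, t) with s·9 + t·7 = r. Each division r_prev = q·r_cur + r_new produces the new row as (previous row) − q·(current row):
  row A: (9, 1, 0)   [1·9 + 0·7 = 9]
  row B: (7, 0, 1)   [0·9 + 1·7 = 7]
  9 = 1·7 + 2   → row C = row A − 1·row B = (2, 1, −1)   [check: 1·9 − 1·7 = 2]
  7 = 3·2 + 1   → row D = row B − 3·row C = (1, −3, 4)   [check: −3·9 + 4·7 = 1]
  2 = 2·1 + 0   → remainder 0, stop. gcd = 1 (last nonzero row D).
The gcd is 1, so 7 is invertible mod 9. The last nonzero row gives −3·9 + 4·7 = 1, so t = 4. So 7^(−1) ≡ 4 (mod 9). Verify: 7 · 4 = 28 ≡ 1 (mod 9). ✓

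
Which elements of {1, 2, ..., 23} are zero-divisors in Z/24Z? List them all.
An element a ∈ Z/24Z (with a ≠ 0) is a zero-divisor iff gcd(a, 24) > 1 (because a is a unit precisely when gcd(a, n) = 1, and in Z/nZ every nonzero, non-unit element is a zero-divisor). Scan a = 1, ..., 23 and keep those with gcd(a, 24) > 1:
  gcd(2, 24) = 2, gcd(3, 24) = 3, gcd(4, 24) = 4, gcd(6, 24) = 6, gcd(8, 24) = 8, gcd(9, 24) = 3, gcd(10, 24) = 2, gcd(12, 24) = 12, gcd(14, 24) = 2, gcd(15, 24) = 3, gcd(16, 24) = 8, gcd(18, 24) = 6, gcd(20, 24) = 4, gcd(21, 24) = 3, gcd(22, 24) = 2.
All other a ∈ {1, ..., 23} have gcd(a, 24) = 1 and are units. So the nonzero zero-divisors are exactly the 15 values of a appearing in this scan.

Final answer: nonzero zero-divisors of Z/24Z = {2, 3, 4, 6, 8, 9, 10, 12, 14, 15, 16, 18, 20, 21, 22}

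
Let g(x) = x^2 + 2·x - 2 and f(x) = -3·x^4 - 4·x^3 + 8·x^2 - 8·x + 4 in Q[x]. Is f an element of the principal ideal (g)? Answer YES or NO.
In Q[x] the ideal (g) consists of all multiples of g, so f ∈ (g) iff g | f, i.e. iff the remainder of f on division by g is 0. Divide f by g (g is monic, so eliminate the leading term of the running remainder at each step):
  leading term -3·x^4: subtract (-3·x^2)·g(x) = -3·x^4 - 6·x^3 + 6·x^2, leaving 2·x^3 + 2·x^2 - 8·x + 4
  leading term 2·x^3: subtract (2·x)·g(x) = 2·x^3 + 4·x^2 - 4·x, leaving -2·x^2 - 4·x + 4
  leading term -2·x^2: subtract (-2)·g(x) = -2·x^2 - 4·x + 4, leaving 0
The remainder is 0, so f(x) = g(x) · h(x) with h(x) = -3·x^2 + 2·x - 2. Hence g | f, i.e. f ∈ (g).

Final answer: YES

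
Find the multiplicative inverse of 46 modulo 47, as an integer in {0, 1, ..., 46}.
Apply the extended Euclidean algorithm to (47, 46), tracking rows (r, s, t) with s·47 + t·46 = r. Each division r_prev = q·r_cur + r_new produces the new row as (previous row) − q·(current row):
  row A: (47, 1, 0)   [1·47 + 0·46 = 47]
  row B: (46, 0, 1)   [0·47 + 1·46 = 46]
  47 = 1·46 + 1   → row C = row A − 1·row B = (1, 1, −1)   [check: 1·47 − 1·46 = 1]
  46 = 46·1 + 0   → remainder 0, stop. gcd = 1 (last nonzero row C).
The gcd is 1, so 46 is invertible mod 47. The last nonzero row gives 1·47 − 1·46 = 1, so t = −1. So 46^(−1) ≡ −1 ≡ 46 (mod 47). Verify: 46 · 46 = 2116 ≡ 1 (mod 47). ✓

Final answer: 46^(−1) ≡ 46 (mod 47)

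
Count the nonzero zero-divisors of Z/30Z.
In Z/30Z each nonzero element is either a unit (gcd with 30 is 1) or a zero-divisor (gcd > 1). The number of units is φ(30): factorise 30 = 2 · 3 · 5, so φ(30) = (2 − 1) · (3 − 1) · (5 − 1) = 1 · 2 · 4 = 8. The nonzero elements number 30 − 1 = 29. Hence the nonzero zero-divisors number 29 − 8 = 21.

Final answer: Z/30Z has 21 nonzero zero-divisors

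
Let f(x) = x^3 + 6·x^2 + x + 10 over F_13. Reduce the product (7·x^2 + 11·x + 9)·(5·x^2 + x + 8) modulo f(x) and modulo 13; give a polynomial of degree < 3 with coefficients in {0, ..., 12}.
Multiply as integer polynomials: a · b = 35·x^4 + 62·x^3 + 112·x^2 + 97·x + 72. Reducing coefficients mod 13: a · b ≡ 9·x^4 + 10·x^3 + 8·x^2 + 6·x + 7. Now divide by f(x) = x^3 + 6·x^2 + x + 10 in F_13[x], eliminating the leading term at each step:
  leading term 9·x^4: subtract (9·x)·f(x) = 9·x^4 + 2·x^3 + 9·x^2 + 12·x, leaving 8·x^3 + 12·x^2 + 7·x + 7 (coefficients mod 13)
  leading term 8·x^3: subtract (8)·f(x) = 8·x^3 + 9·x^2 + 8·x + 2, leaving 3·x^2 + 12·x + 5 (coefficients mod 13)
The degree is now < 3, so this is the remainder. Hence a · b ≡ 3·x^2 + 12·x + 5 in F_13[x]/(f).

Final answer: a · b ≡ 3·x^2 + 12·x + 5 (mod f(x))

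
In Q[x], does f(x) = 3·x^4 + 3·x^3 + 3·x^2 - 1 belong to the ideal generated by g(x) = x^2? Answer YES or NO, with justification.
NO

In Q[x] the ideal (g) consists of all multiples of g, so f ∈ (g) iff g | f, i.e. iff the remainder of f on division by g is 0. Divide f by g (g is monic, so eliminate the leading term of the running remainder at each step):
  leading term 3·x^4: subtract (3·x^2)·g(x) = 3·x^4, leaving 3·x^3 + 3·x^2 - 1
  leading term 3·x^3: subtract (3·x)·g(x) = 3·x^3, leaving 3·x^2 - 1
  leading term 3·x^2: subtract (3)·g(x) = 3·x^2, leaving -1
The remainder r(x) = -1 ≠ 0 (and deg r < deg g), so g ∤ f, i.e. f ∉ (g).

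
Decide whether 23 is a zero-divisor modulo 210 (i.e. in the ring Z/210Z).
gcd(23, 210) = 1, so 23 is a unit in Z/210Z (it has a multiplicative inverse). A unit cannot be a zero-divisor: if 23·b ≡ 0 then multiplying both sides by 23^(−1) gives b ≡ 0. So 23 is not a zero-divisor.

Final answer: NO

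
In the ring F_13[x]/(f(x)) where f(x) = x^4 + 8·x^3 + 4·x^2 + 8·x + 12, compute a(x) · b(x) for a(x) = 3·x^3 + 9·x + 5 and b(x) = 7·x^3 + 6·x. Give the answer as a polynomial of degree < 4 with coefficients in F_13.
a · b ≡ 3·x^3 + 7·x^2 + 2·x + 2 (mod f(x))

Multiply as integer polynomials: a · b = 21·x^6 + 81·x^4 + 35·x^3 + 54·x^2 + 30·x. Reducing coefficients mod 13: a · b ≡ 8·x^6 + 3·x^4 + 9·x^3 + 2·x^2 + 4·x. Now divide by f(x) = x^4 + 8·x^3 + 4·x^2 + 8·x + 12 in F_13[x], eliminating the leading term at each step:
  leading term 8·x^6: subtract (8·x^2)·f(x) = 8·x^6 + 12·x^5 + 6·x^4 + 12·x^3 + 5·x^2, leaving x^5 + 10·x^4 + 10·x^3 + 10·x^2 + 4·x (coefficients mod 13)
  leading term x^5: subtract (x)·f(x) = x^5 + 8·x^4 + 4·x^3 + 8·x^2 + 12·x, leaving 2·x^4 + 6·x^3 + 2·x^2 + 5·x (coefficients mod 13)
  leading term 2·x^4: subtract (2)·f(x) = 2·x^4 + 3·x^3 + 8·x^2 + 3·x + 11, leaving 3·x^3 + 7·x^2 + 2·x + 2 (coefficients mod 13)
The degree is now < 4, so this is the remainder. Hence a · b ≡ 3·x^3 + 7·x^2 + 2·x + 2 in F_13[x]/(f).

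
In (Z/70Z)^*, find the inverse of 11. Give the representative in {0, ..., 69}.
11^(−1) ≡ 51 (mod 70)

Apply the extended Euclidean algorithm to (70, 11), tracking rows (r, s, t) with s·70 + t·11 = r. Each division r_prev = q·r_cur + r_new produces the new row as (previous row) − q·(current row):
  row A: (70, 1, 0)   [1·70 + 0·11 = 70]
  row B: (11, 0, 1)   [0·70 + 1·11 = 11]
  70 = 6·11 + 4   → row C = row A − 6·row B = (4, 1, −6)   [check: 1·70 − 6·11 = 4]
  11 = 2·4 + 3   → row D = row B − 2·row C = (3, −2, 13)   [check: −2·70 + 13·11 = 3]
  4 = 1·3 + 1   → row E = row C − 1·row D = (1, 3, −19)   [check: 3·70 − 19·11 = 1]
  3 = 3·1 + 0   → remainder 0, stop. gcd = 1 (last nonzero row E).
The gcd is 1, so 11 is invertible mod 70. The last nonzero row gives 3·70 − 19·11 = 1, so t = −19. So 11^(−1) ≡ −19 ≡ 51 (mod 70). Verify: 11 · 51 = 561 ≡ 1 (mod 70). ✓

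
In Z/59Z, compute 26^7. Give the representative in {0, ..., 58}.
51

Use repeated squaring. Binary(7) = 111. Walk through the bits of the exponent 7 left-to-right: at each bit after the leading one, square the running value, then multiply by 26 if the bit is 1 (always reducing mod 59):
  bit 1 = 1 (leading): start with 26.
  bit 2 = 1: square 26^2 = 676 ≡ 27; bit is 1, so multiply 27·26 = 702 ≡ 53 (mod 59).
  bit 3 = 1: square 53^2 = 2809 ≡ 36; bit is 1, so multiply 36·26 = 936 ≡ 51 (mod 59).
Final value: 26^7 ≡ 51 (mod 59).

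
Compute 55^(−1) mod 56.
Apply the extended Euclidean algorithm to (56, 55), tracking rows (r, s, t) with s·56 + t·55 = r. Each division r_prev = q·r_cur + r_new produces the new row as (previous row) − q·(current row):
  row A: (56, 1, 0)   [1·56 + 0·55 = 56]
  row B: (55, 0, 1)   [0·56 + 1·55 = 55]
  56 = 1·55 + 1   → row C = row A − 1·row B = (1, 1, −1)   [check: 1·56 − 1·55 = 1]
  55 = 55·1 + 0   → remainder 0, stop. gcd = 1 (last nonzero row C).
The gcd is 1, so 55 is invertible mod 56. The last nonzero row gives 1·56 − 1·55 = 1, so t = −1. So 55^(−1) ≡ −1 ≡ 55 (mod 56). Verify: 55 · 55 = 3025 ≡ 1 (mod 56). ✓

Final answer: 55^(−1) ≡ 55 (mod 56)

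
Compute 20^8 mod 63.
Use repeated squaring. Binary(8) = 1000. Walk through the bits of the exponent 8 left-to-right: at each bit after the leading one, square the running value, then multiply by 20 if the bit is 1 (always reducing mod 63):
  bit 1 = 1 (leading): start with 20.
  bit 2 = 0: square 20^2 = 400 ≡ 22 (mod 63).
  bit 3 = 0: square 22^2 = 484 ≡ 43 (mod 63).
  bit 4 = 0: square 43^2 = 1849 ≡ 22 (mod 63).
Final value: 20^8 ≡ 22 (mod 63).

Final answer: 22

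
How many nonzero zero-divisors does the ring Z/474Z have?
Z/474Z has 317 nonzero zero-divisors

In Z/474Z each nonzero element is either a unit (gcd with 474 is 1) or a zero-divisor (gcd > 1). The number of units is φ(474): factorise 474 = 2 · 3 · 79, so φ(474) = (2 − 1) · (3 − 1) · (79 − 1) = 1 · 2 · 78 = 156. The nonzero elements number 474 − 1 = 473. Hence the nonzero zero-divisors number 473 − 156 = 317.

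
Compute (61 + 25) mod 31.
24

Reduce the summands first: 61 ≡ 30 (mod 31), so 61 + 25 ≡ 30 + 25 (mod 31). 30 + 25 = 55; 55 = 1·31 + 24, so (61 + 25) mod 31 = 24.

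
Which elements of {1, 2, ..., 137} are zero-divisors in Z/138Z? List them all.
nonzero zero-divisors of Z/138Z = {2, 3, 4, 6, 8, 9, 10, 12, 14, 15, 16, 18, 20, 21, 22, 23, 24, 26, 27, 28, 30, 32, 33, 34, 36, 38, 39, 40, 42, 44, 45, 46, 48, 50, 51, 52, 54, 56, 57, 58, 60, 62, 63, 64, 66, 68, 69, 70, 72, 74, 75, 76, 78, 80, 81, 82, 84, 86, 87, 88, 90, 92, 93, 94, 96, 98, 99, 100, 102, 104, 105, 106, 108, 110, 111, 112, 114, 115, 116, 117, 118, 120, 122, 123, 124, 126, 128, 129, 130, 132, 134, 135, 136}

An element a ∈ Z/138Z (with a ≠ 0) is a zero-divisor iff gcd(a, 138) > 1 (because a is a unit precisely when gcd(a, n) = 1, and in Z/nZ every nonzero, non-unit element is a zero-divisor). Scan a = 1, ..., 137 and keep those with gcd(a, 138) > 1:
  gcd(2, 138) = 2, gcd(3, 138) = 3, gcd(4, 138) = 2, gcd(6, 138) = 6, gcd(8, 138) = 2, gcd(9, 138) = 3, gcd(10, 138) = 2, gcd(12, 138) = 6, gcd(14, 138) = 2, gcd(15, 138) = 3, gcd(16, 138) = 2, gcd(18, 138) = 6, gcd(20, 138) = 2, gcd(21, 138) = 3, gcd(22, 138) = 2, gcd(23, 138) = 23, gcd(24, 138) = 6, gcd(26, 138) = 2, gcd(27, 138) = 3, gcd(28, 138) = 2, gcd(30, 138) = 6, gcd(32, 138) = 2, gcd(33, 138) = 3, gcd(34, 138) = 2, gcd(36, 138) = 6, gcd(38, 138) = 2, gcd(39, 138) = 3, gcd(40, 138) = 2, gcd(42, 138) = 6, gcd(44, 138) = 2, gcd(45, 138) = 3, gcd(46, 138) = 46, gcd(48, 138) = 6, gcd(50, 138) = 2, gcd(51, 138) = 3, gcd(52, 138) = 2, gcd(54, 138) = 6, gcd(56, 138) = 2, gcd(57, 138) = 3, gcd(58, 138) = 2, gcd(60, 138) = 6, gcd(62, 138) = 2, gcd(63, 138) = 3, gcd(64, 138) = 2, gcd(66, 138) = 6, gcd(68, 138) = 2, gcd(69, 138) = 69, gcd(70, 138) = 2, gcd(72, 138) = 6, gcd(74, 138) = 2, gcd(75, 138) = 3, gcd(76, 138) = 2, gcd(78, 138) = 6, gcd(80, 138) = 2, gcd(81, 138) = 3, gcd(82, 138) = 2, gcd(84, 138) = 6, gcd(86, 138) = 2, gcd(87, 138) = 3, gcd(88, 138) = 2, gcd(90, 138) = 6, gcd(92, 138) = 46, gcd(93, 138) = 3, gcd(94, 138) = 2, gcd(96, 138) = 6, gcd(98, 138) = 2, gcd(99, 138) = 3, gcd(100, 138) = 2, gcd(102, 138) = 6, gcd(104, 138) = 2, gcd(105, 138) = 3, gcd(106, 138) = 2, gcd(108, 138) = 6, gcd(110, 138) = 2, gcd(111, 138) = 3, gcd(112, 138) = 2, gcd(114, 138) = 6, gcd(115, 138) = 23, gcd(116, 138) = 2, gcd(117, 138) = 3, gcd(118, 138) = 2, gcd(120, 138) = 6, gcd(122, 138) = 2, gcd(123, 138) = 3, gcd(124, 138) = 2, gcd(126, 138) = 6, gcd(128, 138) = 2, gcd(129, 138) = 3, gcd(130, 138) = 2, gcd(132, 138) = 6, gcd(134, 138) = 2, gcd(135, 138) = 3, gcd(136, 138) = 2.
All other a ∈ {1, ..., 137} have gcd(a, 138) = 1 and are units. So the nonzero zero-divisors are exactly the 93 values of a appearing in this scan.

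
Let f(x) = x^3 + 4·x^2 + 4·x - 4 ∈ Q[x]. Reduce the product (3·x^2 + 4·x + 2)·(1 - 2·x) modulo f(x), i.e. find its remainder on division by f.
a · b ≡ 19·x^2 + 24·x - 22 (mod f(x))

First multiply in Q[x] without reducing: a · b = -6·x^3 - 5·x^2 + 2. Now divide by f(x) = x^3 + 4·x^2 + 4·x - 4, eliminating the leading term at each step:
  leading term -6·x^3: subtract (-6)·f(x) = -6·x^3 - 24·x^2 - 24·x + 24, leaving 19·x^2 + 24·x - 22
The degree is now < 3, so this is the remainder. Hence a · b ≡ 19·x^2 + 24·x - 22 in Q[x]/(f).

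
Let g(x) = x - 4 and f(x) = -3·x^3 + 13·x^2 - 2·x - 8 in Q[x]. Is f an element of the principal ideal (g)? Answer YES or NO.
In Q[x] the ideal (g) consists of all multiples of g, so f ∈ (g) iff g | f, i.e. iff the remainder of f on division by g is 0. Divide f by g (g is monic, so eliminate the leading term of the running remainder at each step):
  leading term -3·x^3: subtract (-3·x^2)·g(x) = -3·x^3 + 12·x^2, leaving x^2 - 2·x - 8
  leading term x^2: subtract (x)·g(x) = x^2 - 4·x, leaving 2·x - 8
  leading term 2·x: subtract (2)·g(x) = 2·x - 8, leaving 0
The remainder is 0, so f(x) = g(x) · h(x) with h(x) = -3·x^2 + x + 2. Hence g | f, i.e. f ∈ (g).

Final answer: YES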